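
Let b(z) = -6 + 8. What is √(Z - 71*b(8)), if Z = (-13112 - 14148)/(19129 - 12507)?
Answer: 4*I*√100114707/3311 ≈ 12.088*I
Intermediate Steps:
Z = -13630/3311 (Z = -27260/6622 = -27260*1/6622 = -13630/3311 ≈ -4.1166)
b(z) = 2
√(Z - 71*b(8)) = √(-13630/3311 - 71*2) = √(-13630/3311 - 142) = √(-483792/3311) = 4*I*√100114707/3311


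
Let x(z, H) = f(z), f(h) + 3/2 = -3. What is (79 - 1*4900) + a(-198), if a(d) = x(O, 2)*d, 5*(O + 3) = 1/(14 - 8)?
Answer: -3930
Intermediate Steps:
f(h) = -9/2 (f(h) = -3/2 - 3 = -9/2)
O = -89/30 (O = -3 + 1/(5*(14 - 8)) = -3 + (1/5)/6 = -3 + (1/5)*(1/6) = -3 + 1/30 = -89/30 ≈ -2.9667)
x(z, H) = -9/2
a(d) = -9*d/2
(79 - 1*4900) + a(-198) = (79 - 1*4900) - 9/2*(-198) = (79 - 4900) + 891 = -4821 + 891 = -3930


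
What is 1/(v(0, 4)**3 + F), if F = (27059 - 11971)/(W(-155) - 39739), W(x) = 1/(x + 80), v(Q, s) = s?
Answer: 1490213/94807832 ≈ 0.015718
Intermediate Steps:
W(x) = 1/(80 + x)
F = -565800/1490213 (F = (27059 - 11971)/(1/(80 - 155) - 39739) = 15088/(1/(-75) - 39739) = 15088/(-1/75 - 39739) = 15088/(-2980426/75) = 15088*(-75/2980426) = -565800/1490213 ≈ -0.37968)
1/(v(0, 4)**3 + F) = 1/(4**3 - 565800/1490213) = 1/(64 - 565800/1490213) = 1/(94807832/1490213) = 1490213/94807832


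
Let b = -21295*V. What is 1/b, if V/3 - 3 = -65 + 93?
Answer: -1/1980435 ≈ -5.0494e-7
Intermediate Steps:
V = 93 (V = 9 + 3*(-65 + 93) = 9 + 3*28 = 9 + 84 = 93)
b = -1980435 (b = -21295*93 = -1980435)
1/b = 1/(-1980435) = -1/1980435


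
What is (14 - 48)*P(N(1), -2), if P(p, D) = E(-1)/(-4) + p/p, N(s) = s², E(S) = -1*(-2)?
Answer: -17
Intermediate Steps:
E(S) = 2
P(p, D) = ½ (P(p, D) = 2/(-4) + p/p = 2*(-¼) + 1 = -½ + 1 = ½)
(14 - 48)*P(N(1), -2) = (14 - 48)*(½) = -34*½ = -17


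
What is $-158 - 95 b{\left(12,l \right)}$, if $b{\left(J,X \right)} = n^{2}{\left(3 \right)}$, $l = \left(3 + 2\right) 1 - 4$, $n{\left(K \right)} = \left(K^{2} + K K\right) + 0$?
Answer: $-30938$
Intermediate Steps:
$n{\left(K \right)} = 2 K^{2}$ ($n{\left(K \right)} = \left(K^{2} + K^{2}\right) + 0 = 2 K^{2} + 0 = 2 K^{2}$)
$l = 1$ ($l = 5 \cdot 1 - 4 = 5 - 4 = 1$)
$b{\left(J,X \right)} = 324$ ($b{\left(J,X \right)} = \left(2 \cdot 3^{2}\right)^{2} = \left(2 \cdot 9\right)^{2} = 18^{2} = 324$)
$-158 - 95 b{\left(12,l \right)} = -158 - 30780 = -30938$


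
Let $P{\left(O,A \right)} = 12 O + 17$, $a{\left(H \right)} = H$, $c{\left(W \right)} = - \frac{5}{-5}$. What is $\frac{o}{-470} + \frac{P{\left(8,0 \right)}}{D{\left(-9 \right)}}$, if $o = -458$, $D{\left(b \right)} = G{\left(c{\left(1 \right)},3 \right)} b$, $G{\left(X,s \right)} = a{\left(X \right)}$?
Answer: $- \frac{24494}{2115} \approx -11.581$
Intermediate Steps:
$c{\left(W \right)} = 1$ ($c{\left(W \right)} = \left(-5\right) \left(- \frac{1}{5}\right) = 1$)
$G{\left(X,s \right)} = X$
$D{\left(b \right)} = b$ ($D{\left(b \right)} = 1 b = b$)
$P{\left(O,A \right)} = 17 + 12 O$
$\frac{o}{-470} + \frac{P{\left(8,0 \right)}}{D{\left(-9 \right)}} = - \frac{458}{-470} + \frac{17 + 12 \cdot 8}{-9} = \left(-458\right) \left(- \frac{1}{470}\right) + \left(17 + 96\right) \left(- \frac{1}{9}\right) = \frac{229}{235} + 113 \left(- \frac{1}{9}\right) = \frac{229}{235} - \frac{113}{9} = - \frac{24494}{2115}$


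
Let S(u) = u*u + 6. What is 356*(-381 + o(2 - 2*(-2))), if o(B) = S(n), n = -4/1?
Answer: -127804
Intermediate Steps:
n = -4 (n = -4*1 = -4)
S(u) = 6 + u**2 (S(u) = u**2 + 6 = 6 + u**2)
o(B) = 22 (o(B) = 6 + (-4)**2 = 6 + 16 = 22)
356*(-381 + o(2 - 2*(-2))) = 356*(-381 + 22) = 356*(-359) = -127804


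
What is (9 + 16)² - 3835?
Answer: -3210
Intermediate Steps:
(9 + 16)² - 3835 = 25² - 3835 = 625 - 3835 = -3210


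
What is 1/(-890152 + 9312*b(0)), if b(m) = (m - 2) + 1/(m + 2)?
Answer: -1/904120 ≈ -1.1060e-6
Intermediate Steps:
b(m) = -2 + m + 1/(2 + m) (b(m) = (-2 + m) + 1/(2 + m) = -2 + m + 1/(2 + m))
1/(-890152 + 9312*b(0)) = 1/(-890152 + 9312*((-3 + 0²)/(2 + 0))) = 1/(-890152 + 9312*((-3 + 0)/2)) = 1/(-890152 + 9312*((½)*(-3))) = 1/(-890152 + 9312*(-3/2)) = 1/(-890152 - 13968) = 1/(-904120) = -1/904120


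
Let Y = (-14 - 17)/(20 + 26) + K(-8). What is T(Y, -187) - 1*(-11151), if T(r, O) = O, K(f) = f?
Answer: 10964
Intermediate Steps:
Y = -399/46 (Y = (-14 - 17)/(20 + 26) - 8 = -31/46 - 8 = -399/46 ≈ -8.6739)
T(Y, -187) - 1*(-11151) = -187 - 1*(-11151) = -187 + 11151 = 10964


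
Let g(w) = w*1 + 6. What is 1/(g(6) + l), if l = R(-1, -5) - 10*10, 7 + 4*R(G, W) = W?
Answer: -1/91 ≈ -0.010989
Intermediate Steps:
R(G, W) = -7/4 + W/4
g(w) = 6 + w (g(w) = w + 6 = 6 + w)
l = -103 (l = (-7/4 + (¼)*(-5)) - 10*10 = (-7/4 - 5/4) - 100 = -3 - 100 = -103)
1/(g(6) + l) = 1/((6 + 6) - 103) = 1/(12 - 103) = 1/(-91) = -1/91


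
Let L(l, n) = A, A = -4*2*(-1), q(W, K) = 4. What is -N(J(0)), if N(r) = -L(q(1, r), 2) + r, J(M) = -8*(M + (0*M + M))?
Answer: 8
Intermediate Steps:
J(M) = -16*M (J(M) = -8*(M + (0 + M)) = -8*(M + M) = -16*M)
A = 8 (A = -8*(-1) = 8)
L(l, n) = 8
N(r) = -8 + r (N(r) = -1*8 + r = -8 + r)
-N(J(0)) = -(-8 - 16*0) = -(-8 + 0) = -1*(-8) = 8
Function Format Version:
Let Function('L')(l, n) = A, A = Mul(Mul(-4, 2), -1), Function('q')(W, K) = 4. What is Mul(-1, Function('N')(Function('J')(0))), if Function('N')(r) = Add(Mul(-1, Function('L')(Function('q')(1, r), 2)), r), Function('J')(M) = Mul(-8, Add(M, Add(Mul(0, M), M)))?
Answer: 8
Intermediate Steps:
Function('J')(M) = Mul(-16, M) (Function('J')(M) = Mul(-8, Add(M, Add(0, M))) = Mul(-8, Add(M, M)) = Mul(-8, Mul(2, M)) = Mul(-16, M))
A = 8 (A = Mul(-8, -1) = 8)
Function('L')(l, n) = 8
Function('N')(r) = Add(-8, r) (Function('N')(r) = Add(Mul(-1, 8), r) = Add(-8, r))
Mul(-1, Function('N')(Function('J')(0))) = Mul(-1, Add(-8, Mul(-16, 0))) = Mul(-1, Add(-8, 0)) = Mul(-1, -8) = 8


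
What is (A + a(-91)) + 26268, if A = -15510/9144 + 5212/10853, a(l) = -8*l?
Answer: 446492972195/16539972 ≈ 26995.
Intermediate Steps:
A = -20111917/16539972 (A = -15510*1/9144 + 5212*(1/10853) = -2585/1524 + 5212/10853 = -20111917/16539972 ≈ -1.2160)
(A + a(-91)) + 26268 = (-20111917/16539972 - 8*(-91)) + 26268 = (-20111917/16539972 + 728) + 26268 = 12020987699/16539972 + 26268 = 446492972195/16539972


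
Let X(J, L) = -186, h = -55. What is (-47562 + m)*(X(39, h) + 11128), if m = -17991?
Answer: -717280926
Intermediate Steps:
(-47562 + m)*(X(39, h) + 11128) = (-47562 - 17991)*(-186 + 11128) = -65553*10942 = -717280926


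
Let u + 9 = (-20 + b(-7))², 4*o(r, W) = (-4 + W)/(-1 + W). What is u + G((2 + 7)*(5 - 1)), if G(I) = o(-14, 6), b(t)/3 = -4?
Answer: 10151/10 ≈ 1015.1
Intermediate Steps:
b(t) = -12 (b(t) = 3*(-4) = -12)
o(r, W) = (-4 + W)/(4*(-1 + W)) (o(r, W) = ((-4 + W)/(-1 + W))/4 = (-4 + W)/(4*(-1 + W)))
G(I) = ⅒ (G(I) = (-4 + 6)/(4*(-1 + 6)) = (¼)*2/5 = (¼)*(⅕)*2 = ⅒)
u = 1015 (u = -9 + (-20 - 12)² = -9 + (-32)² = -9 + 1024 = 1015)
u + G((2 + 7)*(5 - 1)) = 1015 + ⅒ = 10151/10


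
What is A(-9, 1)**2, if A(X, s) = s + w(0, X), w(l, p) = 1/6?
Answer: 49/36 ≈ 1.3611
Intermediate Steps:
w(l, p) = 1/6
A(X, s) = 1/6 + s (A(X, s) = s + 1/6 = 1/6 + s)
A(-9, 1)**2 = (1/6 + 1)**2 = (7/6)**2 = 49/36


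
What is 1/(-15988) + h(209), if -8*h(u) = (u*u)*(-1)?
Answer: 174592955/31976 ≈ 5460.1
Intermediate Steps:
h(u) = u²/8 (h(u) = -u*u*(-1)/8 = -u²*(-1)/8 = -(-1)*u²/8 = u²/8)
1/(-15988) + h(209) = 1/(-15988) + (⅛)*209² = -1/15988 + (⅛)*43681 = -1/15988 + 43681/8 = 174592955/31976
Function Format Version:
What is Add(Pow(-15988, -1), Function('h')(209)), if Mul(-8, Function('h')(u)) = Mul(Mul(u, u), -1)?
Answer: Rational(174592955, 31976) ≈ 5460.1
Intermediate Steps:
Function('h')(u) = Mul(Rational(1, 8), Pow(u, 2)) (Function('h')(u) = Mul(Rational(-1, 8), Mul(Mul(u, u), -1)) = Mul(Rational(-1, 8), Mul(Pow(u, 2), -1)) = Mul(Rational(-1, 8), Mul(-1, Pow(u, 2))) = Mul(Rational(1, 8), Pow(u, 2)))
Add(Pow(-15988, -1), Function('h')(209)) = Add(Pow(-15988, -1), Mul(Rational(1, 8), Pow(209, 2))) = Add(Rational(-1, 15988), Mul(Rational(1, 8), 43681)) = Add(Rational(-1, 15988), Rational(43681, 8)) = Rational(174592955, 31976)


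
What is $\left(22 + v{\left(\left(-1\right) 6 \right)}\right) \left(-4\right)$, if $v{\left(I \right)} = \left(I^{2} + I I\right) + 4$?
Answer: $-392$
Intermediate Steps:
$v{\left(I \right)} = 4 + 2 I^{2}$ ($v{\left(I \right)} = \left(I^{2} + I^{2}\right) + 4 = 2 I^{2} + 4 = 4 + 2 I^{2}$)
$\left(22 + v{\left(\left(-1\right) 6 \right)}\right) \left(-4\right) = \left(22 + \left(4 + 2 \left(\left(-1\right) 6\right)^{2}\right)\right) \left(-4\right) = \left(22 + \left(4 + 2 \left(-6\right)^{2}\right)\right) \left(-4\right) = \left(22 + \left(4 + 2 \cdot 36\right)\right) \left(-4\right) = \left(22 + \left(4 + 72\right)\right) \left(-4\right) = \left(22 + 76\right) \left(-4\right) = 98 \left(-4\right) = -392$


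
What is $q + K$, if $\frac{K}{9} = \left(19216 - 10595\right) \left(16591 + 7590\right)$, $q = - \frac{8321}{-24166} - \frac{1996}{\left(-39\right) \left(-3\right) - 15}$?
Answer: $\frac{2312327554292497}{1232466} \approx 1.8762 \cdot 10^{9}$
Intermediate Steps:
$q = - \frac{23693297}{1232466}$ ($q = \left(-8321\right) \left(- \frac{1}{24166}\right) - \frac{1996}{117 - 15} = \frac{8321}{24166} - \frac{1996}{102} = \frac{8321}{24166} - \frac{998}{51} = - \frac{23693297}{1232466} \approx -19.224$)
$K = 1876179609$ ($K = 9 \left(19216 - 10595\right) \left(16591 + 7590\right) = 9 \cdot 8621 \cdot 24181 = 9 \cdot 208464401 = 1876179609$)
$q + K = - \frac{23693297}{1232466} + 1876179609 = \frac{2312327554292497}{1232466}$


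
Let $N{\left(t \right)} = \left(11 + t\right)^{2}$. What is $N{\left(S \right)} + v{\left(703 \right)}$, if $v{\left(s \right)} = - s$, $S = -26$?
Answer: $-478$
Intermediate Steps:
$N{\left(S \right)} + v{\left(703 \right)} = \left(11 - 26\right)^{2} - 703 = \left(-15\right)^{2} - 703 = 225 - 703 = -478$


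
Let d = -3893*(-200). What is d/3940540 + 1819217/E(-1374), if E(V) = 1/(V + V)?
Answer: -984979016837602/197027 ≈ -4.9992e+9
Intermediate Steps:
E(V) = 1/(2*V)
d = 778600
d/3940540 + 1819217/E(-1374) = 778600/3940540 + 1819217/(((1/2)/(-1374))) = 778600*(1/3940540) + 1819217/(((1/2)*(-1/1374))) = 38930/197027 + 1819217/(-1/2748) = 38930/197027 + 1819217*(-2748) = 38930/197027 - 4999208316 = -984979016837602/197027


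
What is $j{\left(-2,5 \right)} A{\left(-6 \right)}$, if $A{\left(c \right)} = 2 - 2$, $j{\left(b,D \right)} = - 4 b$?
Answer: $0$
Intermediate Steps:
$A{\left(c \right)} = 0$
$j{\left(-2,5 \right)} A{\left(-6 \right)} = \left(-4\right) \left(-2\right) 0 = 8 \cdot 0 = 0$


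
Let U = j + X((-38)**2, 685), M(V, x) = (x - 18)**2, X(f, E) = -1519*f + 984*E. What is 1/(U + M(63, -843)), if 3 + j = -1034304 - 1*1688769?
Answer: -1/3501151 ≈ -2.8562e-7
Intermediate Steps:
j = -2723076 (j = -3 + (-1034304 - 1*1688769) = -3 + (-1034304 - 1688769) = -3 - 2723073 = -2723076)
M(V, x) = (-18 + x)**2
U = -4242472 (U = -2723076 + (-1519*(-38)**2 + 984*685) = -2723076 + (-1519*1444 + 674040) = -2723076 + (-2193436 + 674040) = -2723076 - 1519396 = -4242472)
1/(U + M(63, -843)) = 1/(-4242472 + (-18 - 843)**2) = 1/(-4242472 + (-861)**2) = 1/(-4242472 + 741321) = 1/(-3501151) = -1/3501151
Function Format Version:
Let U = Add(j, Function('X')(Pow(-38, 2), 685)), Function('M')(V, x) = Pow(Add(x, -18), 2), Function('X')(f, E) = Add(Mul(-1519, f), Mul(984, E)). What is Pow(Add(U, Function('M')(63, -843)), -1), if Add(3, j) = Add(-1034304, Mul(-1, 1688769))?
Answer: Rational(-1, 3501151) ≈ -2.8562e-7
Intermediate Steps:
j = -2723076 (j = Add(-3, Add(-1034304, Mul(-1, 1688769))) = Add(-3, Add(-1034304, -1688769)) = Add(-3, -2723073) = -2723076)
Function('M')(V, x) = Pow(Add(-18, x), 2)
U = -4242472 (U = Add(-2723076, Add(Mul(-1519, Pow(-38, 2)), Mul(984, 685))) = Add(-2723076, Add(Mul(-1519, 1444), 674040)) = Add(-2723076, Add(-2193436, 674040)) = Add(-2723076, -1519396) = -4242472)
Pow(Add(U, Function('M')(63, -843)), -1) = Pow(Add(-4242472, Pow(Add(-18, -843), 2)), -1) = Pow(Add(-4242472, Pow(-861, 2)), -1) = Pow(Add(-4242472, 741321), -1) = Pow(-3501151, -1) = Rational(-1, 3501151)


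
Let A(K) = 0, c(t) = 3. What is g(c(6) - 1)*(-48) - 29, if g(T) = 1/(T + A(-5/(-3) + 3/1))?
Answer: -53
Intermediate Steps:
g(T) = 1/T (g(T) = 1/(T + 0) = 1/T)
g(c(6) - 1)*(-48) - 29 = -48/(3 - 1) - 29 = -48/2 - 29 = (½)*(-48) - 29 = -24 - 29 = -53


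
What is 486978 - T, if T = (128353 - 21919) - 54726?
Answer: 435270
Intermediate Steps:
T = 51708 (T = 106434 - 54726 = 51708)
486978 - T = 486978 - 1*51708 = 486978 - 51708 = 435270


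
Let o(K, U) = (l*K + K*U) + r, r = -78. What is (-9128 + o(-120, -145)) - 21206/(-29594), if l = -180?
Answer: 440872421/14797 ≈ 29795.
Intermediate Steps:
o(K, U) = -78 - 180*K + K*U (o(K, U) = (-180*K + K*U) - 78 = -78 - 180*K + K*U)
(-9128 + o(-120, -145)) - 21206/(-29594) = (-9128 + (-78 - 180*(-120) - 120*(-145))) - 21206/(-29594) = (-9128 + (-78 + 21600 + 17400)) - 21206*(-1/29594) = (-9128 + 38922) + 10603/14797 = 29794 + 10603/14797 = 440872421/14797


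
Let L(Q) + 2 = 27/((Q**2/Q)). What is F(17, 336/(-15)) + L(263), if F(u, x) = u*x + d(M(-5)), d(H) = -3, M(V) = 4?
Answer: -507192/1315 ≈ -385.70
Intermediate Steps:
L(Q) = -2 + 27/Q (L(Q) = -2 + 27/((Q**2/Q)) = -2 + 27/Q)
F(u, x) = -3 + u*x (F(u, x) = u*x - 3 = -3 + u*x)
F(17, 336/(-15)) + L(263) = (-3 + 17*(336/(-15))) + (-2 + 27/263) = (-3 + 17*(336*(-1/15))) + (-2 + 27*(1/263)) = (-3 + 17*(-112/5)) + (-2 + 27/263) = (-3 - 1904/5) - 499/263 = -1919/5 - 499/263 = -507192/1315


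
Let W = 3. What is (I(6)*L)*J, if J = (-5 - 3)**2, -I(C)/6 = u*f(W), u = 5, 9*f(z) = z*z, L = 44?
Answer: -84480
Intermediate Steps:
f(z) = z**2/9 (f(z) = (z*z)/9 = z**2/9)
I(C) = -30 (I(C) = -30*(1/9)*3**2 = -30*(1/9)*9 = -30)
J = 64 (J = (-8)**2 = 64)
(I(6)*L)*J = -30*44*64 = -1320*64 = -84480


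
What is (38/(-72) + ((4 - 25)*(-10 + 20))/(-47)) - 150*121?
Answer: -30703133/1692 ≈ -18146.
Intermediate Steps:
(38/(-72) + ((4 - 25)*(-10 + 20))/(-47)) - 150*121 = (38*(-1/72) - 21*10*(-1/47)) - 18150 = (-19/36 - 210*(-1/47)) - 18150 = (-19/36 + 210/47) - 18150 = 6667/1692 - 18150 = -30703133/1692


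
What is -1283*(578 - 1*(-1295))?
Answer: -2403059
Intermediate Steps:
-1283*(578 - 1*(-1295)) = -1283*(578 + 1295) = -1283*1873 = -2403059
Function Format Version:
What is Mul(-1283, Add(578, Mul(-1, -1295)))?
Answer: -2403059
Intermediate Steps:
Mul(-1283, Add(578, Mul(-1, -1295))) = Mul(-1283, Add(578, 1295)) = Mul(-1283, 1873) = -2403059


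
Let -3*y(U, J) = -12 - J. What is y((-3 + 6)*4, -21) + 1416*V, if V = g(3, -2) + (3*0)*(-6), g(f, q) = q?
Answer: -2835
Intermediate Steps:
y(U, J) = 4 + J/3 (y(U, J) = -(-12 - J)/3 = 4 + J/3)
V = -2 (V = -2 + (3*0)*(-6) = -2 + 0*(-6) = -2 + 0 = -2)
y((-3 + 6)*4, -21) + 1416*V = (4 + (1/3)*(-21)) + 1416*(-2) = (4 - 7) - 2832 = -3 - 2832 = -2835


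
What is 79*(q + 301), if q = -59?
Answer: 19118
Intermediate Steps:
79*(q + 301) = 79*(-59 + 301) = 79*242 = 19118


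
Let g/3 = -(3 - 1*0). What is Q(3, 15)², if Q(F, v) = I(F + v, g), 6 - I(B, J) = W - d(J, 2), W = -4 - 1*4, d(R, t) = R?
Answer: 25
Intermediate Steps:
W = -8 (W = -4 - 4 = -8)
g = -9 (g = 3*(-(3 - 1*0)) = 3*(-(3 + 0)) = 3*(-1*3) = 3*(-3) = -9)
I(B, J) = 14 + J (I(B, J) = 6 - (-8 - J) = 6 + (8 + J) = 14 + J)
Q(F, v) = 5 (Q(F, v) = 14 - 9 = 5)
Q(3, 15)² = 5² = 25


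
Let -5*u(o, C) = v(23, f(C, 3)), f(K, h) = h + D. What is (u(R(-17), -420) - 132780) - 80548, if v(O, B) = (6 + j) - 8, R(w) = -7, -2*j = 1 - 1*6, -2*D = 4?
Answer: -2133281/10 ≈ -2.1333e+5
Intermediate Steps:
D = -2 (D = -1/2*4 = -2)
j = 5/2 (j = -(1 - 1*6)/2 = -(1 - 6)/2 = -1/2*(-5) = 5/2 ≈ 2.5000)
f(K, h) = -2 + h (f(K, h) = h - 2 = -2 + h)
v(O, B) = 1/2 (v(O, B) = (6 + 5/2) - 8 = 17/2 - 8 = 1/2)
u(o, C) = -1/10 (u(o, C) = -1/5*1/2 = -1/10)
(u(R(-17), -420) - 132780) - 80548 = (-1/10 - 132780) - 80548 = -1327801/10 - 80548 = -2133281/10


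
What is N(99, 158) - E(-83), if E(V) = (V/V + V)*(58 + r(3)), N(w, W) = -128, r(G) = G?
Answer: 4874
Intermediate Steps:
E(V) = 61 + 61*V (E(V) = (V/V + V)*(58 + 3) = (1 + V)*61 = 61 + 61*V)
N(99, 158) - E(-83) = -128 - (61 + 61*(-83)) = -128 - (61 - 5063) = -128 - 1*(-5002) = -128 + 5002 = 4874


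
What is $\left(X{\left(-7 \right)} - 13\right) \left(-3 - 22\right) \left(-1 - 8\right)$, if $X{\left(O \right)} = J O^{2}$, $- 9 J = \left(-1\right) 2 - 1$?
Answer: $750$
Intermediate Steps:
$J = \frac{1}{3}$ ($J = - \frac{\left(-1\right) 2 - 1}{9} = - \frac{-2 - 1}{9} = \left(- \frac{1}{9}\right) \left(-3\right) = \frac{1}{3} \approx 0.33333$)
$X{\left(O \right)} = \frac{O^{2}}{3}$
$\left(X{\left(-7 \right)} - 13\right) \left(-3 - 22\right) \left(-1 - 8\right) = \left(\frac{\left(-7\right)^{2}}{3} - 13\right) \left(-3 - 22\right) \left(-1 - 8\right) = \left(\frac{1}{3} \cdot 49 - 13\right) \left(\left(-25\right) \left(-9\right)\right) = \left(\frac{49}{3} - 13\right) 225 = \frac{10}{3} \cdot 225 = 750$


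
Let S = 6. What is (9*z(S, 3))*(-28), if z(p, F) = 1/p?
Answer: -42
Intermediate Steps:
(9*z(S, 3))*(-28) = (9/6)*(-28) = (9*(⅙))*(-28) = (3/2)*(-28) = -42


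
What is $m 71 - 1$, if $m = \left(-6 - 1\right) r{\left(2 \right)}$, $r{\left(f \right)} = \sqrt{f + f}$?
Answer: $-995$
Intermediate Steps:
$r{\left(f \right)} = \sqrt{2} \sqrt{f}$ ($r{\left(f \right)} = \sqrt{2 f} = \sqrt{2} \sqrt{f}$)
$m = -14$ ($m = \left(-6 - 1\right) \sqrt{2} \sqrt{2} = \left(-7\right) 2 = -14$)
$m 71 - 1 = \left(-14\right) 71 - 1 = -994 - 1 = -995$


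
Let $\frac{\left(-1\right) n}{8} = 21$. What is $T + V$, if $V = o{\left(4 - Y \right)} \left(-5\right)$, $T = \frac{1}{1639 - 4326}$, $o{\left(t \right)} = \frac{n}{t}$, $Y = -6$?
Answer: $\frac{225707}{2687} \approx 84.0$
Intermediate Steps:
$n = -168$ ($n = \left(-8\right) 21 = -168$)
$o{\left(t \right)} = - \frac{168}{t}$
$T = - \frac{1}{2687}$ ($T = \frac{1}{-2687} = - \frac{1}{2687} \approx -0.00037216$)
$V = 84$ ($V = - \frac{168}{4 - -6} \left(-5\right) = - \frac{168}{4 + 6} \left(-5\right) = - \frac{168}{10} \left(-5\right) = \left(-168\right) \frac{1}{10} \left(-5\right) = \left(- \frac{84}{5}\right) \left(-5\right) = 84$)
$T + V = - \frac{1}{2687} + 84 = \frac{225707}{2687}$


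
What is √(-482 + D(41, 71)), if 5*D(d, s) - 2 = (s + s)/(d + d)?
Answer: I*√20224685/205 ≈ 21.938*I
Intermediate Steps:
D(d, s) = ⅖ + s/(5*d) (D(d, s) = ⅖ + ((s + s)/(d + d))/5 = ⅖ + ((2*s)/((2*d)))/5 = ⅖ + ((2*s)*(1/(2*d)))/5 = ⅖ + (s/d)/5 = ⅖ + s/(5*d))
√(-482 + D(41, 71)) = √(-482 + (⅕)*(71 + 2*41)/41) = √(-482 + (⅕)*(1/41)*(71 + 82)) = √(-482 + (⅕)*(1/41)*153) = √(-482 + 153/205) = √(-98657/205) = I*√20224685/205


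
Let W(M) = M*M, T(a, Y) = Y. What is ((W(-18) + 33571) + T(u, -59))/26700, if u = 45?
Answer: 8459/6675 ≈ 1.2673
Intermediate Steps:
W(M) = M**2
((W(-18) + 33571) + T(u, -59))/26700 = (((-18)**2 + 33571) - 59)/26700 = ((324 + 33571) - 59)*(1/26700) = (33895 - 59)*(1/26700) = 33836*(1/26700) = 8459/6675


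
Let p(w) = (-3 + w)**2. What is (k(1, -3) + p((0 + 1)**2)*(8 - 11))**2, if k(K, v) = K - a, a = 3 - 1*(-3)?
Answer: 289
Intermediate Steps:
a = 6 (a = 3 + 3 = 6)
k(K, v) = -6 + K (k(K, v) = K - 1*6 = K - 6 = -6 + K)
(k(1, -3) + p((0 + 1)**2)*(8 - 11))**2 = ((-6 + 1) + (-3 + (0 + 1)**2)**2*(8 - 11))**2 = (-5 + (-3 + 1**2)**2*(-3))**2 = (-5 + (-3 + 1)**2*(-3))**2 = (-5 + (-2)**2*(-3))**2 = (-5 + 4*(-3))**2 = (-5 - 12)**2 = (-17)**2 = 289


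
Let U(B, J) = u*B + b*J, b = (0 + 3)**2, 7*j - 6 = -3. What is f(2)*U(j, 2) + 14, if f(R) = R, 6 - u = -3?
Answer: 404/7 ≈ 57.714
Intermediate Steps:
u = 9 (u = 6 - 1*(-3) = 6 + 3 = 9)
j = 3/7 (j = 6/7 + (1/7)*(-3) = 6/7 - 3/7 = 3/7 ≈ 0.42857)
b = 9 (b = 3**2 = 9)
U(B, J) = 9*B + 9*J
f(2)*U(j, 2) + 14 = 2*(9*(3/7) + 9*2) + 14 = 2*(27/7 + 18) + 14 = 2*(153/7) + 14 = 306/7 + 14 = 404/7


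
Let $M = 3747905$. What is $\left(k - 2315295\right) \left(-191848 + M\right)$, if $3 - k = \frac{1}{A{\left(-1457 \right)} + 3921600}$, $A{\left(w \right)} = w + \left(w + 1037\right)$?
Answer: $- \frac{32272295841728386669}{3919723} \approx -8.2333 \cdot 10^{12}$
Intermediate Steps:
$A{\left(w \right)} = 1037 + 2 w$ ($A{\left(w \right)} = w + \left(1037 + w\right) = 1037 + 2 w$)
$k = \frac{11759168}{3919723}$ ($k = 3 - \frac{1}{\left(1037 + 2 \left(-1457\right)\right) + 3921600} = 3 - \frac{1}{\left(1037 - 2914\right) + 3921600} = 3 - \frac{1}{-1877 + 3921600} = 3 - \frac{1}{3919723} = \frac{11759168}{3919723} \approx 3.0$)
$\left(k - 2315295\right) \left(-191848 + M\right) = \left(\frac{11759168}{3919723} - 2315295\right) \left(-191848 + 3747905\right) = \left(\frac{11759168}{3919723} - 2315295\right) 3556057 = \left(- \frac{9075303304117}{3919723}\right) 3556057 = - \frac{32272295841728386669}{3919723}$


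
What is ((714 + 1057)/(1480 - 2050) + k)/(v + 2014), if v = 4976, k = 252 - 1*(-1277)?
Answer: 869759/3984300 ≈ 0.21830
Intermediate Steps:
k = 1529 (k = 252 + 1277 = 1529)
((714 + 1057)/(1480 - 2050) + k)/(v + 2014) = ((714 + 1057)/(1480 - 2050) + 1529)/(4976 + 2014) = (1771/(-570) + 1529)/6990 = (1771*(-1/570) + 1529)*(1/6990) = (-1771/570 + 1529)*(1/6990) = (869759/570)*(1/6990) = 869759/3984300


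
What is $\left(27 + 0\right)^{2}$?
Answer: $729$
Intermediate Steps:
$\left(27 + 0\right)^{2} = 27^{2} = 729$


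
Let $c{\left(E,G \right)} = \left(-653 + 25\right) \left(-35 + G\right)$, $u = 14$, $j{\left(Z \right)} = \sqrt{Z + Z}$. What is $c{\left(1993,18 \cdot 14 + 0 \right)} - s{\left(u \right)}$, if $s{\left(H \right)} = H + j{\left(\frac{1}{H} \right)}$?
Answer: $-136290 - \frac{\sqrt{7}}{7} \approx -1.3629 \cdot 10^{5}$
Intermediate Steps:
$j{\left(Z \right)} = \sqrt{2} \sqrt{Z}$ ($j{\left(Z \right)} = \sqrt{2 Z} = \sqrt{2} \sqrt{Z}$)
$c{\left(E,G \right)} = 21980 - 628 G$ ($c{\left(E,G \right)} = - 628 \left(-35 + G\right) = 21980 - 628 G$)
$s{\left(H \right)} = H + \sqrt{2} \sqrt{\frac{1}{H}}$
$c{\left(1993,18 \cdot 14 + 0 \right)} - s{\left(u \right)} = \left(21980 - 628 \left(18 \cdot 14 + 0\right)\right) - \left(14 + \sqrt{2} \sqrt{\frac{1}{14}}\right) = \left(21980 - 628 \left(252 + 0\right)\right) - \left(14 + \frac{\sqrt{2}}{\sqrt{14}}\right) = \left(21980 - 158256\right) - \left(14 + \sqrt{2} \frac{\sqrt{14}}{14}\right) = \left(21980 - 158256\right) - \left(14 + \frac{\sqrt{7}}{7}\right) = -136276 - \left(14 + \frac{\sqrt{7}}{7}\right) = -136290 - \frac{\sqrt{7}}{7}$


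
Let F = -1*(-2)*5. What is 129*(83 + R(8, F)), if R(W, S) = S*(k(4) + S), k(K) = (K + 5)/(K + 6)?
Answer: 24768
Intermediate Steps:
F = 10 (F = 2*5 = 10)
k(K) = (5 + K)/(6 + K)
R(W, S) = S*(9/10 + S) (R(W, S) = S*((5 + 4)/(6 + 4) + S) = S*(9/10 + S))
129*(83 + R(8, F)) = 129*(83 + (1/10)*10*(9 + 10*10)) = 129*(83 + (1/10)*10*(9 + 100)) = 129*(83 + (1/10)*10*109) = 129*(83 + 109) = 129*192 = 24768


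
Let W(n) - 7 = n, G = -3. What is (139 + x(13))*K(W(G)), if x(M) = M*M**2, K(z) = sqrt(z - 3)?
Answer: 2336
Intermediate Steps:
W(n) = 7 + n
K(z) = sqrt(-3 + z)
x(M) = M**3
(139 + x(13))*K(W(G)) = (139 + 13**3)*sqrt(-3 + (7 - 3)) = (139 + 2197)*sqrt(-3 + 4) = 2336*sqrt(1) = 2336*1 = 2336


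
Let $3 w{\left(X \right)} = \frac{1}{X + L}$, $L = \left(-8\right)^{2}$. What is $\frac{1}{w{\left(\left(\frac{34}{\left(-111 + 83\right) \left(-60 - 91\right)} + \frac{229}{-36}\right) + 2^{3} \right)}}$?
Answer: $\frac{2497997}{12684} \approx 196.94$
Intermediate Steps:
$L = 64$
$w{\left(X \right)} = \frac{1}{3 \left(64 + X\right)}$ ($w{\left(X \right)} = \frac{1}{3 \left(X + 64\right)} = \frac{1}{3 \left(64 + X\right)}$)
$\frac{1}{w{\left(\left(\frac{34}{\left(-111 + 83\right) \left(-60 - 91\right)} + \frac{229}{-36}\right) + 2^{3} \right)}} = \frac{1}{\frac{1}{3} \frac{1}{64 + \left(\left(\frac{34}{\left(-111 + 83\right) \left(-60 - 91\right)} + \frac{229}{-36}\right) + 2^{3}\right)}} = \frac{1}{\frac{1}{3} \frac{1}{64 + \left(\left(\frac{34}{\left(-28\right) \left(-151\right)} + 229 \left(- \frac{1}{36}\right)\right) + 8\right)}} = \frac{1}{\frac{1}{3} \frac{1}{64 + \left(\left(\frac{34}{4228} - \frac{229}{36}\right) + 8\right)}} = \frac{1}{\frac{1}{3} \frac{1}{64 + \left(\left(34 \cdot \frac{1}{4228} - \frac{229}{36}\right) + 8\right)}} = \frac{1}{\frac{1}{3} \frac{1}{64 + \left(\left(\frac{17}{2114} - \frac{229}{36}\right) + 8\right)}} = \frac{1}{\frac{1}{3} \frac{1}{64 + \left(- \frac{241747}{38052} + 8\right)}} = \frac{1}{\frac{1}{3} \frac{1}{64 + \frac{62669}{38052}}} = \frac{1}{\frac{1}{3} \frac{1}{\frac{2497997}{38052}}} = \frac{1}{\frac{1}{3} \cdot \frac{38052}{2497997}} = \frac{1}{\frac{12684}{2497997}} = \frac{2497997}{12684}$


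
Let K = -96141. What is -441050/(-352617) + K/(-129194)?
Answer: 90881964697/45556000698 ≈ 1.9950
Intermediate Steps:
-441050/(-352617) + K/(-129194) = -441050/(-352617) - 96141/(-129194) = -441050*(-1/352617) - 96141*(-1/129194) = 441050/352617 + 96141/129194 = 90881964697/45556000698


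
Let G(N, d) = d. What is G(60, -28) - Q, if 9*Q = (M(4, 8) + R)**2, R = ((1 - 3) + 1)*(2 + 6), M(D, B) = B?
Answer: -28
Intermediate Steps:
R = -8 (R = (-2 + 1)*8 = -1*8 = -8)
Q = 0 (Q = (8 - 8)**2/9 = (1/9)*0**2 = (1/9)*0 = 0)
G(60, -28) - Q = -28 - 1*0 = -28 + 0 = -28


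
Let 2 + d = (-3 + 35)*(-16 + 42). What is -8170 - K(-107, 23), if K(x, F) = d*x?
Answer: 80640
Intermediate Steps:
d = 830 (d = -2 + (-3 + 35)*(-16 + 42) = -2 + 32*26 = -2 + 832 = 830)
K(x, F) = 830*x
-8170 - K(-107, 23) = -8170 - 830*(-107) = -8170 - 1*(-88810) = -8170 + 88810 = 80640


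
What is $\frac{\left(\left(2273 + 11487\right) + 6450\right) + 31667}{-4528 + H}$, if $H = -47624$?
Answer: $- \frac{51877}{52152} \approx -0.99473$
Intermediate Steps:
$\frac{\left(\left(2273 + 11487\right) + 6450\right) + 31667}{-4528 + H} = \frac{\left(\left(2273 + 11487\right) + 6450\right) + 31667}{-4528 - 47624} = \frac{\left(13760 + 6450\right) + 31667}{-52152} = \left(20210 + 31667\right) \left(- \frac{1}{52152}\right) = 51877 \left(- \frac{1}{52152}\right) = - \frac{51877}{52152}$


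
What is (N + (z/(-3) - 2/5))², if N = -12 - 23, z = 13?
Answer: 355216/225 ≈ 1578.7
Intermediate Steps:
N = -35
(N + (z/(-3) - 2/5))² = (-35 + (13/(-3) - 2/5))² = (-35 + (13*(-⅓) - 2*⅕))² = (-35 + (-13/3 - ⅖))² = (-35 - 71/15)² = (-596/15)² = 355216/225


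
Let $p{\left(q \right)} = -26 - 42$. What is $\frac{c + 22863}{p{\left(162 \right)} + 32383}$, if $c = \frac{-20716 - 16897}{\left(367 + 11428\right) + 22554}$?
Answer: $\frac{785283574}{1109987935} \approx 0.70747$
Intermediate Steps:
$c = - \frac{37613}{34349}$ ($c = - \frac{37613}{11795 + 22554} = - \frac{37613}{34349} \approx -1.095$)
$p{\left(q \right)} = -68$ ($p{\left(q \right)} = -26 - 42 = -68$)
$\frac{c + 22863}{p{\left(162 \right)} + 32383} = \frac{- \frac{37613}{34349} + 22863}{-68 + 32383} = \frac{785283574}{34349 \cdot 32315} = \frac{785283574}{34349} \cdot \frac{1}{32315} = \frac{785283574}{1109987935}$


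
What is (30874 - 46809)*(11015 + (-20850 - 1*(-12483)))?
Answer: -42195880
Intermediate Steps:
(30874 - 46809)*(11015 + (-20850 - 1*(-12483))) = -15935*(11015 + (-20850 + 12483)) = -15935*(11015 - 8367) = -15935*2648 = -42195880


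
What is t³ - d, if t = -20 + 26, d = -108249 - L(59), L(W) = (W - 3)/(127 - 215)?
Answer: 1193108/11 ≈ 1.0846e+5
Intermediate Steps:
L(W) = 3/88 - W/88 (L(W) = (-3 + W)/(-88) = (-3 + W)*(-1/88) = 3/88 - W/88)
d = -1190732/11 (d = -108249 - (3/88 - 1/88*59) = -108249 - (3/88 - 59/88) = -108249 - 1*(-7/11) = -108249 + 7/11 = -1190732/11 ≈ -1.0825e+5)
t = 6
t³ - d = 6³ - 1*(-1190732/11) = 216 + 1190732/11 = 1193108/11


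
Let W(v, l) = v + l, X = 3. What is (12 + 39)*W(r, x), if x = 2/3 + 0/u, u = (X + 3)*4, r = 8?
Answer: 442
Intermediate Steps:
u = 24 (u = (3 + 3)*4 = 6*4 = 24)
x = 2/3 (x = 2/3 + 0/24 = 2*(1/3) + 0*(1/24) = 2/3 + 0 = 2/3 ≈ 0.66667)
W(v, l) = l + v
(12 + 39)*W(r, x) = (12 + 39)*(2/3 + 8) = 51*(26/3) = 442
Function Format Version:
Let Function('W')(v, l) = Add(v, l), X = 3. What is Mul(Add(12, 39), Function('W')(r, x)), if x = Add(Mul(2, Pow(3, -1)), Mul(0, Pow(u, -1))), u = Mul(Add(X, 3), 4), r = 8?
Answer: 442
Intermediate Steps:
u = 24 (u = Mul(Add(3, 3), 4) = Mul(6, 4) = 24)
x = Rational(2, 3) (x = Add(Mul(2, Pow(3, -1)), Mul(0, Pow(24, -1))) = Add(Mul(2, Rational(1, 3)), Mul(0, Rational(1, 24))) = Add(Rational(2, 3), 0) = Rational(2, 3) ≈ 0.66667)
Function('W')(v, l) = Add(l, v)
Mul(Add(12, 39), Function('W')(r, x)) = Mul(Add(12, 39), Add(Rational(2, 3), 8)) = Mul(51, Rational(26, 3)) = 442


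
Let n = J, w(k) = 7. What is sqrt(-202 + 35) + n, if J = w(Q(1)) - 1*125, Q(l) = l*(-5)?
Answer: -118 + I*sqrt(167) ≈ -118.0 + 12.923*I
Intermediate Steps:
Q(l) = -5*l
J = -118 (J = 7 - 1*125 = 7 - 125 = -118)
n = -118
sqrt(-202 + 35) + n = sqrt(-202 + 35) - 118 = sqrt(-167) - 118 = I*sqrt(167) - 118 = -118 + I*sqrt(167)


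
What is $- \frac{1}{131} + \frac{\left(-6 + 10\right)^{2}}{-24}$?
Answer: $- \frac{265}{393} \approx -0.6743$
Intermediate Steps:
$- \frac{1}{131} + \frac{\left(-6 + 10\right)^{2}}{-24} = \left(-1\right) \frac{1}{131} + 4^{2} \left(- \frac{1}{24}\right) = - \frac{1}{131} + 16 \left(- \frac{1}{24}\right) = - \frac{1}{131} - \frac{2}{3} = - \frac{265}{393}$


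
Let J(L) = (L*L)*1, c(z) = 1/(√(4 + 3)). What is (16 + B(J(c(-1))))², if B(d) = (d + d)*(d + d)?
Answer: 620944/2401 ≈ 258.62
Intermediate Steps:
c(z) = √7/7 (c(z) = 1/(√7) = √7/7)
J(L) = L² (J(L) = L²*1 = L²)
B(d) = 4*d² (B(d) = (2*d)*(2*d) = 4*d²)
(16 + B(J(c(-1))))² = (16 + 4*((√7/7)²)²)² = (16 + 4*(⅐)²)² = (16 + 4*(1/49))² = (16 + 4/49)² = (788/49)² = 620944/2401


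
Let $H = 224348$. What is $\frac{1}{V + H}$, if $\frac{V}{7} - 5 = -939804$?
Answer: $- \frac{1}{6354245} \approx -1.5738 \cdot 10^{-7}$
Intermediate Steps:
$V = -6578593$ ($V = 35 + 7 \left(-939804\right) = 35 - 6578628 = -6578593$)
$\frac{1}{V + H} = \frac{1}{-6578593 + 224348} = \frac{1}{-6354245} = - \frac{1}{6354245}$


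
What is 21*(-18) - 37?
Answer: -415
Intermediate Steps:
21*(-18) - 37 = -378 - 37 = -415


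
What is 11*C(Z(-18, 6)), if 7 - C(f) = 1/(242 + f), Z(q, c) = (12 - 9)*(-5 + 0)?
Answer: 17468/227 ≈ 76.952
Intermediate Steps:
Z(q, c) = -15 (Z(q, c) = 3*(-5) = -15)
C(f) = 7 - 1/(242 + f)
11*C(Z(-18, 6)) = 11*((1693 + 7*(-15))/(242 - 15)) = 11*((1693 - 105)/227) = 11*((1/227)*1588) = 11*(1588/227) = 17468/227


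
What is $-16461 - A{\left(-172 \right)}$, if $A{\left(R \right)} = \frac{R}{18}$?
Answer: $- \frac{148063}{9} \approx -16451.0$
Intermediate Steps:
$A{\left(R \right)} = \frac{R}{18}$ ($A{\left(R \right)} = R \frac{1}{18} = \frac{R}{18}$)
$-16461 - A{\left(-172 \right)} = -16461 - \frac{1}{18} \left(-172\right) = -16461 - - \frac{86}{9} = -16461 + \frac{86}{9} = - \frac{148063}{9}$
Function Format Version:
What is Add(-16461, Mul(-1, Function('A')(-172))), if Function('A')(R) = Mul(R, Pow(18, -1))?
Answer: Rational(-148063, 9) ≈ -16451.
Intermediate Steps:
Function('A')(R) = Mul(Rational(1, 18), R) (Function('A')(R) = Mul(R, Rational(1, 18)) = Mul(Rational(1, 18), R))
Add(-16461, Mul(-1, Function('A')(-172))) = Add(-16461, Mul(-1, Mul(Rational(1, 18), -172))) = Add(-16461, Mul(-1, Rational(-86, 9))) = Add(-16461, Rational(86, 9)) = Rational(-148063, 9)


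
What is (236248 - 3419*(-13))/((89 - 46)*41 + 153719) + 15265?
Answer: 2373713425/155482 ≈ 15267.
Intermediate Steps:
(236248 - 3419*(-13))/((89 - 46)*41 + 153719) + 15265 = (236248 + 44447)/(43*41 + 153719) + 15265 = 280695/(1763 + 153719) + 15265 = 280695/155482 + 15265 = 2373713425/155482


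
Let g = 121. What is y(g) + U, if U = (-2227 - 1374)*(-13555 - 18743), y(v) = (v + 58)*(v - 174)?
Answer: 116295611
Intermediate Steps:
y(v) = (-174 + v)*(58 + v) (y(v) = (58 + v)*(-174 + v) = (-174 + v)*(58 + v))
U = 116305098 (U = -3601*(-32298) = 116305098)
y(g) + U = (-10092 + 121**2 - 116*121) + 116305098 = (-10092 + 14641 - 14036) + 116305098 = -9487 + 116305098 = 116295611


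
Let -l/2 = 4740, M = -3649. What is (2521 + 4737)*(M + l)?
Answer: -95290282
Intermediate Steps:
l = -9480 (l = -2*4740 = -9480)
(2521 + 4737)*(M + l) = (2521 + 4737)*(-3649 - 9480) = 7258*(-13129) = -95290282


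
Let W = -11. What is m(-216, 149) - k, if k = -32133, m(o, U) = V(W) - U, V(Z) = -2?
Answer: 31982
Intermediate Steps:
m(o, U) = -2 - U
m(-216, 149) - k = (-2 - 1*149) - 1*(-32133) = (-2 - 149) + 32133 = -151 + 32133 = 31982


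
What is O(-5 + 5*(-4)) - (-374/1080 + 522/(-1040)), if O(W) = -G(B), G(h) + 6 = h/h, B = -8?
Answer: 82109/14040 ≈ 5.8482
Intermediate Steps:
G(h) = -5 (G(h) = -6 + h/h = -6 + 1 = -5)
O(W) = 5 (O(W) = -1*(-5) = 5)
O(-5 + 5*(-4)) - (-374/1080 + 522/(-1040)) = 5 - (-374/1080 + 522/(-1040)) = 5 - (-374*1/1080 + 522*(-1/1040)) = 5 - (-187/540 - 261/520) = 5 - 1*(-11909/14040) = 5 + 11909/14040 = 82109/14040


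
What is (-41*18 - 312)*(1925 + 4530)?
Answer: -6777750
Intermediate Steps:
(-41*18 - 312)*(1925 + 4530) = (-738 - 312)*6455 = -1050*6455 = -6777750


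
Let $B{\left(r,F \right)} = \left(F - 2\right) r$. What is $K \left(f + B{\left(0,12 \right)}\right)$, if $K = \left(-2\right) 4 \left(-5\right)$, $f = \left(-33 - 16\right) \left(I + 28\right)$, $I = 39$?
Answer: $-131320$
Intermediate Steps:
$B{\left(r,F \right)} = r \left(-2 + F\right)$ ($B{\left(r,F \right)} = \left(-2 + F\right) r = r \left(-2 + F\right)$)
$f = -3283$ ($f = \left(-33 - 16\right) \left(39 + 28\right) = \left(-49\right) 67 = -3283$)
$K = 40$ ($K = \left(-8\right) \left(-5\right) = 40$)
$K \left(f + B{\left(0,12 \right)}\right) = 40 \left(-3283 + 0 \left(-2 + 12\right)\right) = 40 \left(-3283 + 0 \cdot 10\right) = 40 \left(-3283 + 0\right) = 40 \left(-3283\right) = -131320$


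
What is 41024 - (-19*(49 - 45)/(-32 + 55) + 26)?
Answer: 943030/23 ≈ 41001.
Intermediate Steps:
41024 - (-19*(49 - 45)/(-32 + 55) + 26) = 41024 - (-76/23 + 26) = 41024 - 1*522/23 = 41024 - 522/23 = 943030/23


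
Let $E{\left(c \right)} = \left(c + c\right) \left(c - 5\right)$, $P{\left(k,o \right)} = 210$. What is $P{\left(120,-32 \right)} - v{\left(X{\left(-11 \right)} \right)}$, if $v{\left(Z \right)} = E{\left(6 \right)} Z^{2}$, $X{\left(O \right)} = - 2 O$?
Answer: $-5598$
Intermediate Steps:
$E{\left(c \right)} = 2 c \left(-5 + c\right)$
$v{\left(Z \right)} = 12 Z^{2}$ ($v{\left(Z \right)} = 2 \cdot 6 \left(-5 + 6\right) Z^{2} = 2 \cdot 6 \cdot 1 Z^{2} = 12 Z^{2}$)
$P{\left(120,-32 \right)} - v{\left(X{\left(-11 \right)} \right)} = 210 - 12 \left(\left(-2\right) \left(-11\right)\right)^{2} = 210 - 12 \cdot 22^{2} = 210 - 12 \cdot 484 = 210 - 5808 = -5598$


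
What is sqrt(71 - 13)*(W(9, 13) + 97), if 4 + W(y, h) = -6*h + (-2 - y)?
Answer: 4*sqrt(58) ≈ 30.463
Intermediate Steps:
W(y, h) = -6 - y - 6*h (W(y, h) = -4 + (-6*h + (-2 - y)) = -4 + (-2 - y - 6*h) = -6 - y - 6*h)
sqrt(71 - 13)*(W(9, 13) + 97) = sqrt(71 - 13)*((-6 - 1*9 - 6*13) + 97) = sqrt(58)*((-6 - 9 - 78) + 97) = sqrt(58)*(-93 + 97) = sqrt(58)*4 = 4*sqrt(58)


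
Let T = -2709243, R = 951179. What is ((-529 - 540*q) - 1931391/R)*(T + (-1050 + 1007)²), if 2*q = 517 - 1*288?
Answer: 160593143381008888/951179 ≈ 1.6884e+11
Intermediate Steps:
q = 229/2 (q = (517 - 1*288)/2 = (517 - 288)/2 = (½)*229 = 229/2 ≈ 114.50)
((-529 - 540*q) - 1931391/R)*(T + (-1050 + 1007)²) = ((-529 - 540*229/2) - 1931391/951179)*(-2709243 + (-1050 + 1007)²) = ((-529 - 61830) - 1931391*1/951179)*(-2709243 + (-43)²) = (-62359 - 1931391/951179)*(-2709243 + 1849) = -59316502652/951179*(-2707394) = 160593143381008888/951179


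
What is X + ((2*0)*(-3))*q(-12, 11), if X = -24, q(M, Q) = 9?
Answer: -24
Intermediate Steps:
X + ((2*0)*(-3))*q(-12, 11) = -24 + ((2*0)*(-3))*9 = -24 + (0*(-3))*9 = -24 + 0*9 = -24 + 0 = -24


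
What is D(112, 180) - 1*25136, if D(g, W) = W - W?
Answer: -25136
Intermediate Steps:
D(g, W) = 0
D(112, 180) - 1*25136 = 0 - 1*25136 = 0 - 25136 = -25136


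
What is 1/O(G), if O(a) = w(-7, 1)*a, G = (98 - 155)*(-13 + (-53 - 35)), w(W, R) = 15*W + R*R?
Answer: -1/598728 ≈ -1.6702e-6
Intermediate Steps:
w(W, R) = R² + 15*W (w(W, R) = 15*W + R² = R² + 15*W)
G = 5757 (G = -57*(-13 - 88) = -57*(-101) = 5757)
O(a) = -104*a (O(a) = (1² + 15*(-7))*a = (1 - 105)*a = -104*a)
1/O(G) = 1/(-104*5757) = 1/(-598728) = -1/598728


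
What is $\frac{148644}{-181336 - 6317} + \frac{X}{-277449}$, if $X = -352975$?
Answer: $\frac{8331896173}{17354712399} \approx 0.48009$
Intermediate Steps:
$\frac{148644}{-181336 - 6317} + \frac{X}{-277449} = \frac{148644}{-181336 - 6317} - \frac{352975}{-277449} = \frac{148644}{-187653} - - \frac{352975}{277449} = 148644 \left(- \frac{1}{187653}\right) + \frac{352975}{277449} = - \frac{49548}{62551} + \frac{352975}{277449} = \frac{8331896173}{17354712399}$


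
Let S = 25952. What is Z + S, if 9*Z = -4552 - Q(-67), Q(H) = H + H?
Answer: 229150/9 ≈ 25461.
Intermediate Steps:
Q(H) = 2*H
Z = -4418/9 (Z = (-4552 - 2*(-67))/9 = (-4552 - 1*(-134))/9 = (-4552 + 134)/9 = (⅑)*(-4418) = -4418/9 ≈ -490.89)
Z + S = -4418/9 + 25952 = 229150/9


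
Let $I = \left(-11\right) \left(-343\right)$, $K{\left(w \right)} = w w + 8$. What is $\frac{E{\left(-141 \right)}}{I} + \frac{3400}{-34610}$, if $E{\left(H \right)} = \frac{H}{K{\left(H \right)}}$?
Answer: $- \frac{25514494981}{259717582817} \approx -0.098239$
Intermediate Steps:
$K{\left(w \right)} = 8 + w^{2}$ ($K{\left(w \right)} = w^{2} + 8 = 8 + w^{2}$)
$I = 3773$
$E{\left(H \right)} = \frac{H}{8 + H^{2}}$
$\frac{E{\left(-141 \right)}}{I} + \frac{3400}{-34610} = \frac{\left(-141\right) \frac{1}{8 + \left(-141\right)^{2}}}{3773} + \frac{3400}{-34610} = - \frac{141}{8 + 19881} \cdot \frac{1}{3773} + 3400 \left(- \frac{1}{34610}\right) = - \frac{141}{19889} \cdot \frac{1}{3773} - \frac{340}{3461} = \left(-141\right) \frac{1}{19889} \cdot \frac{1}{3773} - \frac{340}{3461} = \left(- \frac{141}{19889}\right) \frac{1}{3773} - \frac{340}{3461} = - \frac{141}{75041197} - \frac{340}{3461} = - \frac{25514494981}{259717582817}$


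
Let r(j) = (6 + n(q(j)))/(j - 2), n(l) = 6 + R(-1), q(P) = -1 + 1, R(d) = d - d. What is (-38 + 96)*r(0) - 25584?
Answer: -25932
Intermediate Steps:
R(d) = 0
q(P) = 0
n(l) = 6 (n(l) = 6 + 0 = 6)
r(j) = 12/(-2 + j) (r(j) = (6 + 6)/(j - 2) = 12/(-2 + j))
(-38 + 96)*r(0) - 25584 = (-38 + 96)*(12/(-2 + 0)) - 25584 = 58*(12/(-2)) - 25584 = 58*(12*(-½)) - 25584 = 58*(-6) - 25584 = -348 - 25584 = -25932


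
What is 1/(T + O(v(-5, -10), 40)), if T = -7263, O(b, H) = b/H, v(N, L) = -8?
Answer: -5/36316 ≈ -0.00013768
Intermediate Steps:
1/(T + O(v(-5, -10), 40)) = 1/(-7263 - 8/40) = 1/(-7263 - 8*1/40) = 1/(-7263 - 1/5) = 1/(-36316/5) = -5/36316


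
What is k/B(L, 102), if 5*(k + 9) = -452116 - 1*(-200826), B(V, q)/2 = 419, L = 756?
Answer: -50267/838 ≈ -59.984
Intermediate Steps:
B(V, q) = 838 (B(V, q) = 2*419 = 838)
k = -50267 (k = -9 + (-452116 - 1*(-200826))/5 = -9 + (-452116 + 200826)/5 = -9 + (1/5)*(-251290) = -9 - 50258 = -50267)
k/B(L, 102) = -50267/838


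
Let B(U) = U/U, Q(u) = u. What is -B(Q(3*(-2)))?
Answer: -1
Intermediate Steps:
B(U) = 1
-B(Q(3*(-2))) = -1*1 = -1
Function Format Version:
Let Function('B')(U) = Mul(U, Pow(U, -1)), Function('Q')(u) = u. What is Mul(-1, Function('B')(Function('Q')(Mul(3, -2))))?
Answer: -1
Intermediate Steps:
Function('B')(U) = 1
Mul(-1, Function('B')(Function('Q')(Mul(3, -2)))) = Mul(-1, 1) = -1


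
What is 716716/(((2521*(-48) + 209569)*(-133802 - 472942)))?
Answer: -16289/1221223986 ≈ -1.3338e-5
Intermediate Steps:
716716/(((2521*(-48) + 209569)*(-133802 - 472942))) = 716716/(((-121008 + 209569)*(-606744))) = 716716/((88561*(-606744))) = 716716/(-53733855384) = 716716*(-1/53733855384) = -16289/1221223986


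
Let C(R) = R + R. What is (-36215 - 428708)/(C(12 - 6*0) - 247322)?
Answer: 464923/247298 ≈ 1.8800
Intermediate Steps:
C(R) = 2*R
(-36215 - 428708)/(C(12 - 6*0) - 247322) = (-36215 - 428708)/(2*(12 - 6*0) - 247322) = -464923/(2*(12 + 0) - 247322) = -464923/(2*12 - 247322) = -464923/(24 - 247322) = -464923/(-247298) = -464923*(-1/247298) = 464923/247298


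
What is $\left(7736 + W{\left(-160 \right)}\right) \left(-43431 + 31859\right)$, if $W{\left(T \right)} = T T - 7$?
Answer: $-385683188$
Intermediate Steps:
$W{\left(T \right)} = -7 + T^{2}$ ($W{\left(T \right)} = T^{2} - 7 = -7 + T^{2}$)
$\left(7736 + W{\left(-160 \right)}\right) \left(-43431 + 31859\right) = \left(7736 - \left(7 - \left(-160\right)^{2}\right)\right) \left(-43431 + 31859\right) = \left(7736 + \left(-7 + 25600\right)\right) \left(-11572\right) = \left(7736 + 25593\right) \left(-11572\right) = 33329 \left(-11572\right) = -385683188$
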